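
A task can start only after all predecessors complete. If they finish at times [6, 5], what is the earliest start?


ES = max of all predecessor completion times
Predecessors: [6, 5]
ES = max(6, 5)
= 6


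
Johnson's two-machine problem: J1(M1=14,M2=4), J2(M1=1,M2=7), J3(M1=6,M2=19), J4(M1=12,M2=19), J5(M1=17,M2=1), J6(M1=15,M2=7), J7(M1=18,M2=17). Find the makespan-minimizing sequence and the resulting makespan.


Johnson's rule:
Group 1 (M1≤M2, sort by M1): ['J2', 'J3', 'J4']
Group 2 (M1>M2, sort desc M2): ['J7', 'J6', 'J1', 'J5']
Sequence: J2 → J3 → J4 → J7 → J6 → J1 → J5
Makespan calculation:
  J2: M1 done=1, M2 done=8
  J3: M1 done=7, M2 done=27
  J4: M1 done=19, M2 done=46
  J7: M1 done=37, M2 done=63
  J6: M1 done=52, M2 done=70
  J1: M1 done=66, M2 done=74
  J5: M1 done=83, M2 done=84
= Sequence: J2 → J3 → J4 → J7 → J6 → J1 → J5, Makespan: 84


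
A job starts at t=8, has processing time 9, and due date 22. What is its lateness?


Completion = 8 + 9 = 17
Lateness = C - d = 17 - 22
= -5


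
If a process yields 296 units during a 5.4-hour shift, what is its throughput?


Throughput = units / time
= 296 / 5.4
= 54.8 units/hour


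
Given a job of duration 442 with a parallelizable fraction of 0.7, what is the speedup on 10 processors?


Amdahl's law: T_p = T × ((1-p) + p/N)
= 442 × ((1-0.7) + 0.7/10)
= 442 × (0.30 + 0.0700)
= 442 × 0.3700
= 163.54
Speedup = 442/163.54
= 2.70×


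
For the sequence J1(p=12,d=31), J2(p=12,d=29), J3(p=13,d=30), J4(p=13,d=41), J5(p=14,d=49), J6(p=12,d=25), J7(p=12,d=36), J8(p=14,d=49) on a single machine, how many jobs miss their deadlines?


Completion vs due date:
  J1: C=12, d=31 → on time
  J2: C=24, d=29 → on time
  J3: C=37, d=30 → TARDY
  J4: C=50, d=41 → TARDY
  J5: C=64, d=49 → TARDY
  J6: C=76, d=25 → TARDY
  J7: C=88, d=36 → TARDY
  J8: C=102, d=49 → TARDY
Tardy jobs: J3, J4, J5, J6, J7, J8
Count = 6


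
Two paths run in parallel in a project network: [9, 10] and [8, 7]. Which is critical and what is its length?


Path A: 9 + 10 = 19
Path B: 8 + 7 = 15
Critical path = longest = max(19, 15)
= 19 (Path A)


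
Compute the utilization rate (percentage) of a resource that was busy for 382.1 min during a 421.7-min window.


Utilization = busy / total × 100
= 382.1 / 421.7 × 100
= 90.6%


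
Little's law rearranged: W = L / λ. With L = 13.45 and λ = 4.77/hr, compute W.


Little's law: L = λW → W = L / λ
= 13.45 / 4.77
= 2.82 hours


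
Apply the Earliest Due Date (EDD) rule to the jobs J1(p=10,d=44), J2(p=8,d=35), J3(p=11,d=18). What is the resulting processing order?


EDD: sort by earliest due date
  J3: d=18, p=11
  J2: d=35, p=8
  J1: d=44, p=10
Order: J3 → J2 → J1


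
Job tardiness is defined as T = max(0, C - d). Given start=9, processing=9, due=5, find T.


Completion = start + processing = 9 + 9 = 18
Tardiness = max(0, C - d) = max(0, 18 - 5)
= max(0, 13)
= 13


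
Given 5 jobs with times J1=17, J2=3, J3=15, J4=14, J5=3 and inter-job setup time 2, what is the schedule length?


Makespan = Σ processing + (n-1) × setup
= (17 + 3 + 15 + 14 + 3) + (5-1)×2
= 52 + 8
= 60 time units


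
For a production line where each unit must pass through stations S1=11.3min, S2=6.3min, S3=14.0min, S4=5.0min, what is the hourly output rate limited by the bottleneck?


Bottleneck = longest station time
Station times: [11.3, 6.3, 14.0, 5.0]
Max = 14.0 min
Rate = 60 / 14.0
= 4.29 units/hour (bottleneck: 14.0min)


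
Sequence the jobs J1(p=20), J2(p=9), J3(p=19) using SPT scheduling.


SPT: sort by shortest processing time
  J2: p=9
  J3: p=19
  J1: p=20
Order: J2 → J3 → J1


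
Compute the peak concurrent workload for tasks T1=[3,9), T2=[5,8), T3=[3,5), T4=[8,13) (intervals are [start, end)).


Check each time point for overlaps:
  t=3: 2 tasks active (T1, T3)
Max concurrent = 2


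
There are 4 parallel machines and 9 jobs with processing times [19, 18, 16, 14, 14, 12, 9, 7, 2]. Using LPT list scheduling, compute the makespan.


Jobs (LPT sorted): [19, 18, 16, 14, 14, 12, 9, 7, 2]
Machines: 4
  J=19 → Machine 1 (load: 0+19=19)
  J=18 → Machine 2 (load: 0+18=18)
  J=16 → Machine 3 (load: 0+16=16)
  J=14 → Machine 4 (load: 0+14=14)
  J=14 → Machine 4 (load: 14+14=28)
  J=12 → Machine 3 (load: 16+12=28)
  J=9 → Machine 2 (load: 18+9=27)
  J=7 → Machine 1 (load: 19+7=26)
  J=2 → Machine 1 (load: 26+2=28)
Machine loads: [28, 27, 28, 28]
Makespan = max = 28 time units


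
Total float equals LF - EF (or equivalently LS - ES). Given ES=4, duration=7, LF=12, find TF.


EF = ES + duration = 4 + 7 = 11
LS = LF - duration = 12 - 7 = 5
Total Float = LF - EF = 12 - 11
(or LS - ES = 5 - 4)
= 1


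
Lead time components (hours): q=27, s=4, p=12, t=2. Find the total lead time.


Lead time = queue + setup + processing + transit
= 27 + 4 + 12 + 2
= 45 hours


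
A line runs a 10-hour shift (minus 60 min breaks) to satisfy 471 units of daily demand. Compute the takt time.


Available = 10×60 - 60 = 540 min
Takt time = 540 / 471
= 1.15 min/unit


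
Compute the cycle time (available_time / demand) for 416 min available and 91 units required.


Cycle time = available time / demand
= 416 / 91
= 4.57 min/unit


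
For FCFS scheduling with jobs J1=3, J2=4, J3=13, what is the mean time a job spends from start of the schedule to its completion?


Completion times:
  J1: completes at 3
  J2: completes at 7
  J3: completes at 20
Sum = 30
Average = 30/3
= 10.00


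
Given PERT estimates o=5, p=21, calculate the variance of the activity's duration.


σ² = ((p - o) / 6)² = (p - o)² / 36
= (21 - 5)² / 36
= 16² / 36
= 256 / 36
= 7.1111


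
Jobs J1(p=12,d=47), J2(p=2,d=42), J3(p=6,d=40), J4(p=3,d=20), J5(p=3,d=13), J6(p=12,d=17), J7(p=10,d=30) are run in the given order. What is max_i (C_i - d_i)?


Lateness per job (L = C - d):
  J1: C=12, d=47, L=-35
  J2: C=14, d=42, L=-28
  J3: C=20, d=40, L=-20
  J4: C=23, d=20, L=3
  J5: C=26, d=13, L=13
  J6: C=38, d=17, L=21
  J7: C=48, d=30, L=18
Lmax = max(-35, -28, -20, 3, 13, 21, 18)
= 21


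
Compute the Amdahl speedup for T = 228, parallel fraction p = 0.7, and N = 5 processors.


Amdahl's law: T_p = T × ((1-p) + p/N)
= 228 × ((1-0.7) + 0.7/5)
= 228 × (0.30 + 0.1400)
= 228 × 0.4400
= 100.32
Speedup = 228/100.32
= 2.27×


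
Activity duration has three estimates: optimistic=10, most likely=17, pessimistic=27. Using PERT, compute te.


te = (o + 4m + p) / 6
= (10 + 4×17 + 27) / 6
= (10 + 68 + 27) / 6
= 105 / 6
= 17.50


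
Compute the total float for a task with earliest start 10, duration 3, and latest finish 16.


EF = ES + duration = 10 + 3 = 13
LS = LF - duration = 16 - 3 = 13
Total Float = LF - EF = 16 - 13
(or LS - ES = 13 - 10)
= 3


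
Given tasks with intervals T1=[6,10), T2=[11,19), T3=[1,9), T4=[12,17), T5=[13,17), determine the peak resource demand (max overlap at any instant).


Check each time point for overlaps:
  t=13: 3 tasks active (T2, T4, T5)
Max concurrent = 3


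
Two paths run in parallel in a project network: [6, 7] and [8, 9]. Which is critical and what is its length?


Path A: 6 + 7 = 13
Path B: 8 + 9 = 17
Critical path = longest = max(13, 17)
= 17 (Path B)


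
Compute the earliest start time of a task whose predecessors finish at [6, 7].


ES = max of all predecessor completion times
Predecessors: [6, 7]
ES = max(6, 7)
= 7


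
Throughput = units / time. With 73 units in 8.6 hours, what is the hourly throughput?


Throughput = units / time
= 73 / 8.6
= 8.5 units/hour


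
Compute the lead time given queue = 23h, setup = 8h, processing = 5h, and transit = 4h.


Lead time = queue + setup + processing + transit
= 23 + 8 + 5 + 4
= 40 hours


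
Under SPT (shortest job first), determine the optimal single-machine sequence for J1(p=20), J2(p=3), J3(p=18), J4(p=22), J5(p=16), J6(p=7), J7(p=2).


SPT: sort by shortest processing time
  J7: p=2
  J2: p=3
  J6: p=7
  J5: p=16
  J3: p=18
  J1: p=20
  J4: p=22
Order: J7 → J2 → J6 → J5 → J3 → J1 → J4


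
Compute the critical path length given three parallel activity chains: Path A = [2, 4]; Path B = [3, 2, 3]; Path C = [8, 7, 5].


Path A: 2 + 4 = 6
Path B: 3 + 2 + 3 = 8
Path C: 8 + 7 + 5 = 20
Critical path = longest = max(6, 8, 20)
= 20 (Path C)


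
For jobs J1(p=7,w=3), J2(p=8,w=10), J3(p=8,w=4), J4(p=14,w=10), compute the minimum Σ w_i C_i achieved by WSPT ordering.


WSPT order (by p/w): J2 → J4 → J3 → J1
  J2: C=8, w·C=10×8=80
  J4: C=22, w·C=10×22=220
  J3: C=30, w·C=4×30=120
  J1: C=37, w·C=3×37=111
Σ w·C = 531
= 531


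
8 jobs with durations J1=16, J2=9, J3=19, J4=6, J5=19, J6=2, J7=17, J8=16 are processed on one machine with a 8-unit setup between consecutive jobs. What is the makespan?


Makespan = Σ processing + (n-1) × setup
= (16 + 9 + 19 + 6 + 19 + 2 + 17 + 16) + (8-1)×8
= 104 + 56
= 160 time units


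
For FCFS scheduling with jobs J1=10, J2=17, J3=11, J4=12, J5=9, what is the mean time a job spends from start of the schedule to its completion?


Completion times:
  J1: completes at 10
  J2: completes at 27
  J3: completes at 38
  J4: completes at 50
  J5: completes at 59
Sum = 184
Average = 184/5
= 36.80


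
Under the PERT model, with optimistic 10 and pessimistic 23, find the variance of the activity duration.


σ² = ((p - o) / 6)² = (p - o)² / 36
= (23 - 10)² / 36
= 13² / 36
= 169 / 36
= 4.6944


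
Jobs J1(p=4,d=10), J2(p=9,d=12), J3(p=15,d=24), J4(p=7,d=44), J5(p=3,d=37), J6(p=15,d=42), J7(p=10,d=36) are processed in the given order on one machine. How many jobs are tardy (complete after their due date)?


Completion vs due date:
  J1: C=4, d=10 → on time
  J2: C=13, d=12 → TARDY
  J3: C=28, d=24 → TARDY
  J4: C=35, d=44 → on time
  J5: C=38, d=37 → TARDY
  J6: C=53, d=42 → TARDY
  J7: C=63, d=36 → TARDY
Tardy jobs: J2, J3, J5, J6, J7
Count = 5


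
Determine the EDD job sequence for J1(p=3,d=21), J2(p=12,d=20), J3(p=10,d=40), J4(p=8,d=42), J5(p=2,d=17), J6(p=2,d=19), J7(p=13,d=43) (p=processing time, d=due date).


EDD: sort by earliest due date
  J5: d=17, p=2
  J6: d=19, p=2
  J2: d=20, p=12
  J1: d=21, p=3
  J3: d=40, p=10
  J4: d=42, p=8
  J7: d=43, p=13
Order: J5 → J6 → J2 → J1 → J3 → J4 → J7


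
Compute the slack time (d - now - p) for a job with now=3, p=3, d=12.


Slack = due - current_time - processing
= 12 - 3 - 3
= 6


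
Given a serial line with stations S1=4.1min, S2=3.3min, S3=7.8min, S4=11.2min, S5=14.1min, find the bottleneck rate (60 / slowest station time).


Bottleneck = longest station time
Station times: [4.1, 3.3, 7.8, 11.2, 14.1]
Max = 14.1 min
Rate = 60 / 14.1
= 4.26 units/hour (bottleneck: 14.1min)


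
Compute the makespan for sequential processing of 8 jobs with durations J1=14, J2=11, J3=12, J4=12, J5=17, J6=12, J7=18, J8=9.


Sequential makespan: sum all processing times
= 14 + 11 + 12 + 12 + 17 + 12 + 18 + 9
= 105 time units


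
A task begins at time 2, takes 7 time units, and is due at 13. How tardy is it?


Completion = start + processing = 2 + 7 = 9
Tardiness = max(0, C - d) = max(0, 9 - 13)
= max(0, -4)
= 0


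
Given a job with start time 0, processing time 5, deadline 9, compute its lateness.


Completion = 0 + 5 = 5
Lateness = C - d = 5 - 9
= -4


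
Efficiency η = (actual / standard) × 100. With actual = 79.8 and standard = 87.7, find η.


Efficiency = (actual / standard) × 100
= (79.8 / 87.7) × 100
= 91.0%


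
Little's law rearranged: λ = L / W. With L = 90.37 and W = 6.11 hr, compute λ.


Little's law: L = λW → λ = L / W
= 90.37 / 6.11
= 14.79 per hour


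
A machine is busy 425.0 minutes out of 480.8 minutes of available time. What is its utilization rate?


Utilization = busy / total × 100
= 425.0 / 480.8 × 100
= 88.4%


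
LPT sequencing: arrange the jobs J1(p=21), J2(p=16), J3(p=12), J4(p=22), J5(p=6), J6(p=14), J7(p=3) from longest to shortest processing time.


LPT: sort by longest processing time first
  J4: p=22
  J1: p=21
  J2: p=16
  J6: p=14
  J3: p=12
  J5: p=6
  J7: p=3
Order: J4 → J1 → J2 → J6 → J3 → J5 → J7


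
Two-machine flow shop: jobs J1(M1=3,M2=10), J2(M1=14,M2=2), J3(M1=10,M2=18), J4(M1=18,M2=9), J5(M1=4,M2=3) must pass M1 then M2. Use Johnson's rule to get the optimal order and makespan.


Johnson's rule:
Group 1 (M1≤M2, sort by M1): ['J1', 'J3']
Group 2 (M1>M2, sort desc M2): ['J4', 'J5', 'J2']
Sequence: J1 → J3 → J4 → J5 → J2
Makespan calculation:
  J1: M1 done=3, M2 done=13
  J3: M1 done=13, M2 done=31
  J4: M1 done=31, M2 done=40
  J5: M1 done=35, M2 done=43
  J2: M1 done=49, M2 done=51
= Sequence: J1 → J3 → J4 → J5 → J2, Makespan: 51


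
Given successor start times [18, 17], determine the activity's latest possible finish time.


LF = min of all successor start times
Successors start at: [18, 17]
LF = min(18, 17)
= 17


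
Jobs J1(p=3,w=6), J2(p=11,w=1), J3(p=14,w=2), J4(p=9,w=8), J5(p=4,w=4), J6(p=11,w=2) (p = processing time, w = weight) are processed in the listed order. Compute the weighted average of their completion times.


Completion times:
  J1: C=3, w×C=6×3=18
  J2: C=14, w×C=1×14=14
  J3: C=28, w×C=2×28=56
  J4: C=37, w×C=8×37=296
  J5: C=41, w×C=4×41=164
  J6: C=52, w×C=2×52=104
Sum w×C = 652
Sum w = 23
Weighted avg = 652/23
= 28.35


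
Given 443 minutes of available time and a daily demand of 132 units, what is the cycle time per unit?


Cycle time = available time / demand
= 443 / 132
= 3.36 min/unit


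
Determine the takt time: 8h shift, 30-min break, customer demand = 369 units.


Available = 8×60 - 30 = 450 min
Takt time = 450 / 369
= 1.22 min/unit


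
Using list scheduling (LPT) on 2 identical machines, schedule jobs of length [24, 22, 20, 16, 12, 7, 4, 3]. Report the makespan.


Jobs (LPT sorted): [24, 22, 20, 16, 12, 7, 4, 3]
Machines: 2
  J=24 → Machine 1 (load: 0+24=24)
  J=22 → Machine 2 (load: 0+22=22)
  J=20 → Machine 2 (load: 22+20=42)
  J=16 → Machine 1 (load: 24+16=40)
  J=12 → Machine 1 (load: 40+12=52)
  J=7 → Machine 2 (load: 42+7=49)
  J=4 → Machine 2 (load: 49+4=53)
  J=3 → Machine 1 (load: 52+3=55)
Machine loads: [55, 53]
Makespan = max = 55 time units


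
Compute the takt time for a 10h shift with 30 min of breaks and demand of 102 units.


Available = 10×60 - 30 = 570 min
Takt time = 570 / 102
= 5.59 min/unit


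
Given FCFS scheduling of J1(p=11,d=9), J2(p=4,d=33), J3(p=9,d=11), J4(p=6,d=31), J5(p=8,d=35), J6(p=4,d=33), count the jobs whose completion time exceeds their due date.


Completion vs due date:
  J1: C=11, d=9 → TARDY
  J2: C=15, d=33 → on time
  J3: C=24, d=11 → TARDY
  J4: C=30, d=31 → on time
  J5: C=38, d=35 → TARDY
  J6: C=42, d=33 → TARDY
Tardy jobs: J1, J3, J5, J6
Count = 4


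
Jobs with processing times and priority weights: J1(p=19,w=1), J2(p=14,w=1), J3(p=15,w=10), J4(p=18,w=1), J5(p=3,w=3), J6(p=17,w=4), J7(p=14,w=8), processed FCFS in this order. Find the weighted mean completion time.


Completion times:
  J1: C=19, w×C=1×19=19
  J2: C=33, w×C=1×33=33
  J3: C=48, w×C=10×48=480
  J4: C=66, w×C=1×66=66
  J5: C=69, w×C=3×69=207
  J6: C=86, w×C=4×86=344
  J7: C=100, w×C=8×100=800
Sum w×C = 1949
Sum w = 28
Weighted avg = 1949/28
= 69.61


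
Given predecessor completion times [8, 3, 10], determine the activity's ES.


ES = max of all predecessor completion times
Predecessors: [8, 3, 10]
ES = max(8, 3, 10)
= 10


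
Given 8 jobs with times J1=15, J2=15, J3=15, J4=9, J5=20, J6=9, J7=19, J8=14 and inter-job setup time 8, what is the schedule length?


Makespan = Σ processing + (n-1) × setup
= (15 + 15 + 15 + 9 + 20 + 9 + 19 + 14) + (8-1)×8
= 116 + 56
= 172 time units


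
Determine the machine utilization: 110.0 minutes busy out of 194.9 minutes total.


Utilization = busy / total × 100
= 110.0 / 194.9 × 100
= 56.4%


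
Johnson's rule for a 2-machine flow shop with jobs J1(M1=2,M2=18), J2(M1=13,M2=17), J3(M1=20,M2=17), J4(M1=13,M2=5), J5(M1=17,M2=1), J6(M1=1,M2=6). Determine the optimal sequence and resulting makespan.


Johnson's rule:
Group 1 (M1≤M2, sort by M1): ['J6', 'J1', 'J2']
Group 2 (M1>M2, sort desc M2): ['J3', 'J4', 'J5']
Sequence: J6 → J1 → J2 → J3 → J4 → J5
Makespan calculation:
  J6: M1 done=1, M2 done=7
  J1: M1 done=3, M2 done=25
  J2: M1 done=16, M2 done=42
  J3: M1 done=36, M2 done=59
  J4: M1 done=49, M2 done=64
  J5: M1 done=66, M2 done=67
= Sequence: J6 → J1 → J2 → J3 → J4 → J5, Makespan: 67


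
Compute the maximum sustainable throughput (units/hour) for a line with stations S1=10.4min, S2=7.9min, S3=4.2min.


Bottleneck = longest station time
Station times: [10.4, 7.9, 4.2]
Max = 10.4 min
Rate = 60 / 10.4
= 5.77 units/hour (bottleneck: 10.4min)


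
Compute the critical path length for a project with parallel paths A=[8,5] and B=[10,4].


Path A: 8 + 5 = 13
Path B: 10 + 4 = 14
Critical path = longest = max(13, 14)
= 14 (Path B)


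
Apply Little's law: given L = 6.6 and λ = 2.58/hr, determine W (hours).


Little's law: L = λW → W = L / λ
= 6.6 / 2.58
= 2.56 hours


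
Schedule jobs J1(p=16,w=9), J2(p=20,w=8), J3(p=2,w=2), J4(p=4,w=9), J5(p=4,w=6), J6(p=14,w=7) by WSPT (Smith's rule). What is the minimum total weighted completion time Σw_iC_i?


WSPT order (by p/w): J4 → J5 → J3 → J1 → J6 → J2
  J4: C=4, w·C=9×4=36
  J5: C=8, w·C=6×8=48
  J3: C=10, w·C=2×10=20
  J1: C=26, w·C=9×26=234
  J6: C=40, w·C=7×40=280
  J2: C=60, w·C=8×60=480
Σ w·C = 1098
= 1098


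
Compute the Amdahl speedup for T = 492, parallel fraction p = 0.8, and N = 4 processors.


Amdahl's law: T_p = T × ((1-p) + p/N)
= 492 × ((1-0.8) + 0.8/4)
= 492 × (0.20 + 0.2000)
= 492 × 0.4000
= 196.80
Speedup = 492/196.80
= 2.50×


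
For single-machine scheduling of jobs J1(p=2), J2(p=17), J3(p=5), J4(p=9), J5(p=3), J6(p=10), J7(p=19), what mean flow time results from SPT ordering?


SPT order: J1 → J5 → J3 → J4 → J6 → J2 → J7
Completion times:
  J1: C=2
  J5: C=5
  J3: C=10
  J4: C=19
  J6: C=29
  J2: C=46
  J7: C=65
Sum = 176, n = 7
Mean flow = 176/7
= 25.14


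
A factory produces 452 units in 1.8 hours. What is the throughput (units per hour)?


Throughput = units / time
= 452 / 1.8
= 251.1 units/hour


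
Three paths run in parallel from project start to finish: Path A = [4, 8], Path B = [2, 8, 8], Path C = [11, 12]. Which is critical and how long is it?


Path A: 4 + 8 = 12
Path B: 2 + 8 + 8 = 18
Path C: 11 + 12 = 23
Critical path = longest = max(12, 18, 23)
= 23 (Path C)


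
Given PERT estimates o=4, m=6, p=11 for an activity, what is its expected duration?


te = (o + 4m + p) / 6
= (4 + 4×6 + 11) / 6
= (4 + 24 + 11) / 6
= 39 / 6
= 6.50


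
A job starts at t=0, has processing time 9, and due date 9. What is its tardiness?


Completion = start + processing = 0 + 9 = 9
Tardiness = max(0, C - d) = max(0, 9 - 9)
= max(0, 0)
= 0


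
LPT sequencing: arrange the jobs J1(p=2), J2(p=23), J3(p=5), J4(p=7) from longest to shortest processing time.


LPT: sort by longest processing time first
  J2: p=23
  J4: p=7
  J3: p=5
  J1: p=2
Order: J2 → J4 → J3 → J1


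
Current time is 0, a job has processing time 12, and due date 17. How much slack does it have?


Slack = due - current_time - processing
= 17 - 0 - 12
= 5


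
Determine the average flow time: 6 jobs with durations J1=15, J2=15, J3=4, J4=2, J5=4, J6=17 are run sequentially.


Completion times:
  J1: completes at 15
  J2: completes at 30
  J3: completes at 34
  J4: completes at 36
  J5: completes at 40
  J6: completes at 57
Sum = 212
Average = 212/6
= 35.33


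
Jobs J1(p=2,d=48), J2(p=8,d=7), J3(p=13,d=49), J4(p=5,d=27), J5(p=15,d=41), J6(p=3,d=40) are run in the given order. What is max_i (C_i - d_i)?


Lateness per job (L = C - d):
  J1: C=2, d=48, L=-46
  J2: C=10, d=7, L=3
  J3: C=23, d=49, L=-26
  J4: C=28, d=27, L=1
  J5: C=43, d=41, L=2
  J6: C=46, d=40, L=6
Lmax = max(-46, 3, -26, 1, 2, 6)
= 6


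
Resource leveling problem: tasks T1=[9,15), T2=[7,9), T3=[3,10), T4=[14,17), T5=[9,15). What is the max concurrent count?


Check each time point for overlaps:
  t=9: 3 tasks active (T1, T3, T5)
Max concurrent = 3


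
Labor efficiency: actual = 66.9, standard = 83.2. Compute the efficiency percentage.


Efficiency = (actual / standard) × 100
= (66.9 / 83.2) × 100
= 80.4%


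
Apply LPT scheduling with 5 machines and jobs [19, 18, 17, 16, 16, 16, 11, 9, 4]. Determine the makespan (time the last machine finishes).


Jobs (LPT sorted): [19, 18, 17, 16, 16, 16, 11, 9, 4]
Machines: 5
  J=19 → Machine 1 (load: 0+19=19)
  J=18 → Machine 2 (load: 0+18=18)
  J=17 → Machine 3 (load: 0+17=17)
  J=16 → Machine 4 (load: 0+16=16)
  J=16 → Machine 5 (load: 0+16=16)
  J=16 → Machine 4 (load: 16+16=32)
  J=11 → Machine 5 (load: 16+11=27)
  J=9 → Machine 3 (load: 17+9=26)
  J=4 → Machine 2 (load: 18+4=22)
Machine loads: [19, 22, 26, 32, 27]
Makespan = max = 32 time units


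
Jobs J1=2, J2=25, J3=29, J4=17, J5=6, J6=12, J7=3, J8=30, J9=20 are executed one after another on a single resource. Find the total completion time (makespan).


Sequential makespan: sum all processing times
= 2 + 25 + 29 + 17 + 6 + 12 + 3 + 30 + 20
= 144 time units


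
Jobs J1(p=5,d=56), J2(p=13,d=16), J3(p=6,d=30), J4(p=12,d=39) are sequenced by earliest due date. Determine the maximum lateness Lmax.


EDD order: J2 → J3 → J4 → J1
Completion and lateness:
  J2: C=13, d=16, L=13-16=-3
  J3: C=19, d=30, L=19-30=-11
  J4: C=31, d=39, L=31-39=-8
  J1: C=36, d=56, L=36-56=-20
Lmax = max(-3, -11, -8, -20)
= -3


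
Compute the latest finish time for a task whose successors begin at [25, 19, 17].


LF = min of all successor start times
Successors start at: [25, 19, 17]
LF = min(25, 19, 17)
= 17


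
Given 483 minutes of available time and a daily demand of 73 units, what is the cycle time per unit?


Cycle time = available time / demand
= 483 / 73
= 6.62 min/unit


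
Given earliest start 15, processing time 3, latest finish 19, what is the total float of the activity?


EF = ES + duration = 15 + 3 = 18
LS = LF - duration = 19 - 3 = 16
Total Float = LF - EF = 19 - 18
(or LS - ES = 16 - 15)
= 1


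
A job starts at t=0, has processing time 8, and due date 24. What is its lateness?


Completion = 0 + 8 = 8
Lateness = C - d = 8 - 24
= -16


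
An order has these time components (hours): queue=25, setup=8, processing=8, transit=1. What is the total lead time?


Lead time = queue + setup + processing + transit
= 25 + 8 + 8 + 1
= 42 hours


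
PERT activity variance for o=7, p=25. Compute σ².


σ² = ((p - o) / 6)² = (p - o)² / 36
= (25 - 7)² / 36
= 18² / 36
= 324 / 36
= 9.0000


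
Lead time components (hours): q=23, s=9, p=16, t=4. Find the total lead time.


Lead time = queue + setup + processing + transit
= 23 + 9 + 16 + 4
= 52 hours


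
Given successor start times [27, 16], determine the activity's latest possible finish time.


LF = min of all successor start times
Successors start at: [27, 16]
LF = min(27, 16)
= 16


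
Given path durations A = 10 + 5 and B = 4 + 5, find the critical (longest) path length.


Path A: 10 + 5 = 15
Path B: 4 + 5 = 9
Critical path = longest = max(15, 9)
= 15 (Path A)


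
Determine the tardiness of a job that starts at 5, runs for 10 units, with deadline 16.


Completion = start + processing = 5 + 10 = 15
Tardiness = max(0, C - d) = max(0, 15 - 16)
= max(0, -1)
= 0


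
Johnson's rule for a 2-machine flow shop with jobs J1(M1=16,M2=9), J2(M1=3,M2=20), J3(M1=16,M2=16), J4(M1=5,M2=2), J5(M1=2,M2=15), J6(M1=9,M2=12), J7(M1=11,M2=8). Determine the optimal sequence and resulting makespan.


Johnson's rule:
Group 1 (M1≤M2, sort by M1): ['J5', 'J2', 'J6', 'J3']
Group 2 (M1>M2, sort desc M2): ['J1', 'J7', 'J4']
Sequence: J5 → J2 → J6 → J3 → J1 → J7 → J4
Makespan calculation:
  J5: M1 done=2, M2 done=17
  J2: M1 done=5, M2 done=37
  J6: M1 done=14, M2 done=49
  J3: M1 done=30, M2 done=65
  J1: M1 done=46, M2 done=74
  J7: M1 done=57, M2 done=82
  J4: M1 done=62, M2 done=84
= Sequence: J5 → J2 → J6 → J3 → J1 → J7 → J4, Makespan: 84


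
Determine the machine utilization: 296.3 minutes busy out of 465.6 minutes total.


Utilization = busy / total × 100
= 296.3 / 465.6 × 100
= 63.6%


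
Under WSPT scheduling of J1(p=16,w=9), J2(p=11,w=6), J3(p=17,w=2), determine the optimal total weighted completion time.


WSPT order (by p/w): J1 → J2 → J3
  J1: C=16, w·C=9×16=144
  J2: C=27, w·C=6×27=162
  J3: C=44, w·C=2×44=88
Σ w·C = 394
= 394


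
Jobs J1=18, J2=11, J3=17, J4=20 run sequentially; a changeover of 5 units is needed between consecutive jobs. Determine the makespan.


Makespan = Σ processing + (n-1) × setup
= (18 + 11 + 17 + 20) + (4-1)×5
= 66 + 15
= 81 time units


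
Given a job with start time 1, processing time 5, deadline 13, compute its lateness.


Completion = 1 + 5 = 6
Lateness = C - d = 6 - 13
= -7


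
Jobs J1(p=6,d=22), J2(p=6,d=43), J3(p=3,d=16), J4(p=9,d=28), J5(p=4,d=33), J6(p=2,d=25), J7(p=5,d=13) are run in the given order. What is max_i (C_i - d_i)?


Lateness per job (L = C - d):
  J1: C=6, d=22, L=-16
  J2: C=12, d=43, L=-31
  J3: C=15, d=16, L=-1
  J4: C=24, d=28, L=-4
  J5: C=28, d=33, L=-5
  J6: C=30, d=25, L=5
  J7: C=35, d=13, L=22
Lmax = max(-16, -31, -1, -4, -5, 5, 22)
= 22


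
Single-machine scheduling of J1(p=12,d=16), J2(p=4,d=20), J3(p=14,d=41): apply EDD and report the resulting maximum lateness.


EDD order: J1 → J2 → J3
Completion and lateness:
  J1: C=12, d=16, L=12-16=-4
  J2: C=16, d=20, L=16-20=-4
  J3: C=30, d=41, L=30-41=-11
Lmax = max(-4, -4, -11)
= -4


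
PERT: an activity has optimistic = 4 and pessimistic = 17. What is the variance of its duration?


σ² = ((p - o) / 6)² = (p - o)² / 36
= (17 - 4)² / 36
= 13² / 36
= 169 / 36
= 4.6944


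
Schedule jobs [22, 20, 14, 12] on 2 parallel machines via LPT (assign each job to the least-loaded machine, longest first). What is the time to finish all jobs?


Jobs (LPT sorted): [22, 20, 14, 12]
Machines: 2
  J=22 → Machine 1 (load: 0+22=22)
  J=20 → Machine 2 (load: 0+20=20)
  J=14 → Machine 2 (load: 20+14=34)
  J=12 → Machine 1 (load: 22+12=34)
Machine loads: [34, 34]
Makespan = max = 34 time units


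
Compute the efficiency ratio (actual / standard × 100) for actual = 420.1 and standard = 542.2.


Efficiency = (actual / standard) × 100
= (420.1 / 542.2) × 100
= 77.5%


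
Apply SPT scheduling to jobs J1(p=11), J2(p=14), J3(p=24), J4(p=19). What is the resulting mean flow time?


SPT order: J1 → J2 → J4 → J3
Completion times:
  J1: C=11
  J2: C=25
  J4: C=44
  J3: C=68
Sum = 148, n = 4
Mean flow = 148/4
= 37.00


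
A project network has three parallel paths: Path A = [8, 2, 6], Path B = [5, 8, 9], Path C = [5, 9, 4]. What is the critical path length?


Path A: 8 + 2 + 6 = 16
Path B: 5 + 8 + 9 = 22
Path C: 5 + 9 + 4 = 18
Critical path = longest = max(16, 22, 18)
= 22 (Path B)


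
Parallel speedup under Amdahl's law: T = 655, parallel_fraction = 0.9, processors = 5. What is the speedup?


Amdahl's law: T_p = T × ((1-p) + p/N)
= 655 × ((1-0.9) + 0.9/5)
= 655 × (0.10 + 0.1800)
= 655 × 0.2800
= 183.40
Speedup = 655/183.40
= 3.57×


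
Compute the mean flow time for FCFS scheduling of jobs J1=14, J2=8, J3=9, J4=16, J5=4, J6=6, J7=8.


Completion times:
  J1: completes at 14
  J2: completes at 22
  J3: completes at 31
  J4: completes at 47
  J5: completes at 51
  J6: completes at 57
  J7: completes at 65
Sum = 287
Average = 287/7
= 41.00


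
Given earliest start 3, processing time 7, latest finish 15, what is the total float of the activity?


EF = ES + duration = 3 + 7 = 10
LS = LF - duration = 15 - 7 = 8
Total Float = LF - EF = 15 - 10
(or LS - ES = 8 - 3)
= 5


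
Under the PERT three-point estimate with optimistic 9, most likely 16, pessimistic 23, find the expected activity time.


te = (o + 4m + p) / 6
= (9 + 4×16 + 23) / 6
= (9 + 64 + 23) / 6
= 96 / 6
= 16.00


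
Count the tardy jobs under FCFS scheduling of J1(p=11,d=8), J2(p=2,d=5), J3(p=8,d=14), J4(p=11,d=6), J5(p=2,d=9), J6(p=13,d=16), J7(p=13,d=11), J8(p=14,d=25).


Completion vs due date:
  J1: C=11, d=8 → TARDY
  J2: C=13, d=5 → TARDY
  J3: C=21, d=14 → TARDY
  J4: C=32, d=6 → TARDY
  J5: C=34, d=9 → TARDY
  J6: C=47, d=16 → TARDY
  J7: C=60, d=11 → TARDY
  J8: C=74, d=25 → TARDY
Tardy jobs: J1, J2, J3, J4, J5, J6, J7, J8
Count = 8


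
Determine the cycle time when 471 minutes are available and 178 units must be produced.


Cycle time = available time / demand
= 471 / 178
= 2.65 min/unit


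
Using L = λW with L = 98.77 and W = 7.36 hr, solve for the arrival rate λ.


Little's law: L = λW → λ = L / W
= 98.77 / 7.36
= 13.42 per hour


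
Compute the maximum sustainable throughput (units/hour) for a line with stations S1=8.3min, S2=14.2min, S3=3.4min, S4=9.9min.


Bottleneck = longest station time
Station times: [8.3, 14.2, 3.4, 9.9]
Max = 14.2 min
Rate = 60 / 14.2
= 4.23 units/hour (bottleneck: 14.2min)


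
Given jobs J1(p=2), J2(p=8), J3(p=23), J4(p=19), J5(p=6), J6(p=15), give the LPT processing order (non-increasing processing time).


LPT: sort by longest processing time first
  J3: p=23
  J4: p=19
  J6: p=15
  J2: p=8
  J5: p=6
  J1: p=2
Order: J3 → J4 → J6 → J2 → J5 → J1


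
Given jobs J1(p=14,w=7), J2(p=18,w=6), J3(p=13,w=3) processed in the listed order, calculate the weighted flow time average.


Completion times:
  J1: C=14, w×C=7×14=98
  J2: C=32, w×C=6×32=192
  J3: C=45, w×C=3×45=135
Sum w×C = 425
Sum w = 16
Weighted avg = 425/16
= 26.56


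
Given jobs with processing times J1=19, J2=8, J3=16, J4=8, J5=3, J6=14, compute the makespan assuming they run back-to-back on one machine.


Sequential makespan: sum all processing times
= 19 + 8 + 16 + 8 + 3 + 14
= 68 time units


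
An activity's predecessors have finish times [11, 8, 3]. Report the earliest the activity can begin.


ES = max of all predecessor completion times
Predecessors: [11, 8, 3]
ES = max(11, 8, 3)
= 11


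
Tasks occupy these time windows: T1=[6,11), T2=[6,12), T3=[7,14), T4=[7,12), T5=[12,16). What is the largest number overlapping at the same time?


Check each time point for overlaps:
  t=7: 4 tasks active (T1, T2, T3, T4)
Max concurrent = 4


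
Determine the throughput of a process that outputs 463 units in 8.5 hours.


Throughput = units / time
= 463 / 8.5
= 54.5 units/hour


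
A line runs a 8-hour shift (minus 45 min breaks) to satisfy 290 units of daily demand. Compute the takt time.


Available = 8×60 - 45 = 435 min
Takt time = 435 / 290
= 1.50 min/unit


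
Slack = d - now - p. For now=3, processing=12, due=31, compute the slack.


Slack = due - current_time - processing
= 31 - 3 - 12
= 16


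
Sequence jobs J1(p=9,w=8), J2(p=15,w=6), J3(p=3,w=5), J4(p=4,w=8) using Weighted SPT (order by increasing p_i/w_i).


WSPT (Smith's rule): sort by p/w ascending
  J4: p/w = 4/8 = 0.500
  J3: p/w = 3/5 = 0.600
  J1: p/w = 9/8 = 1.125
  J2: p/w = 15/6 = 2.500
Order: J4 → J3 → J1 → J2


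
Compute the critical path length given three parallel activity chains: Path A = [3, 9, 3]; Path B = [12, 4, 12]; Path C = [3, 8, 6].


Path A: 3 + 9 + 3 = 15
Path B: 12 + 4 + 12 = 28
Path C: 3 + 8 + 6 = 17
Critical path = longest = max(15, 28, 17)
= 28 (Path B)


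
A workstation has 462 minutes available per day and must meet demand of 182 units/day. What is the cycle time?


Cycle time = available time / demand
= 462 / 182
= 2.54 min/unit


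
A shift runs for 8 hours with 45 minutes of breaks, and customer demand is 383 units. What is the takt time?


Available = 8×60 - 45 = 435 min
Takt time = 435 / 383
= 1.14 min/unit


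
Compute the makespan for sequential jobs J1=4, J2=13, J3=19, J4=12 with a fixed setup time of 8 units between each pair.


Makespan = Σ processing + (n-1) × setup
= (4 + 13 + 19 + 12) + (4-1)×8
= 48 + 24
= 72 time units


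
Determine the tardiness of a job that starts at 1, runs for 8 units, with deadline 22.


Completion = start + processing = 1 + 8 = 9
Tardiness = max(0, C - d) = max(0, 9 - 22)
= max(0, -13)
= 0


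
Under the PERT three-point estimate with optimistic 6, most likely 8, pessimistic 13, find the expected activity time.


te = (o + 4m + p) / 6
= (6 + 4×8 + 13) / 6
= (6 + 32 + 13) / 6
= 51 / 6
= 8.50


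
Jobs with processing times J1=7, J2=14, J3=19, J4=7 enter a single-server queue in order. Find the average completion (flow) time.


Completion times:
  J1: completes at 7
  J2: completes at 21
  J3: completes at 40
  J4: completes at 47
Sum = 115
Average = 115/4
= 28.75


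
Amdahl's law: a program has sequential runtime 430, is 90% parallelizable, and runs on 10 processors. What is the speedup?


Amdahl's law: T_p = T × ((1-p) + p/N)
= 430 × ((1-0.9) + 0.9/10)
= 430 × (0.10 + 0.0900)
= 430 × 0.1900
= 81.70
Speedup = 430/81.70
= 5.26×


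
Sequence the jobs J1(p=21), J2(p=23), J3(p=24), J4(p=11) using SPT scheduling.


SPT: sort by shortest processing time
  J4: p=11
  J1: p=21
  J2: p=23
  J3: p=24
Order: J4 → J1 → J2 → J3


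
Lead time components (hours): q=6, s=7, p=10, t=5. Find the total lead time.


Lead time = queue + setup + processing + transit
= 6 + 7 + 10 + 5
= 28 hours


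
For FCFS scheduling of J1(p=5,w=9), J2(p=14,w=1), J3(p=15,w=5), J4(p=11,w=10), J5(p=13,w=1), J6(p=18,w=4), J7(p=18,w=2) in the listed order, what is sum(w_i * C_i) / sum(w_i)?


Completion times:
  J1: C=5, w×C=9×5=45
  J2: C=19, w×C=1×19=19
  J3: C=34, w×C=5×34=170
  J4: C=45, w×C=10×45=450
  J5: C=58, w×C=1×58=58
  J6: C=76, w×C=4×76=304
  J7: C=94, w×C=2×94=188
Sum w×C = 1234
Sum w = 32
Weighted avg = 1234/32
= 38.56


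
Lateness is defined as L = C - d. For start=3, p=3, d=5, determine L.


Completion = 3 + 3 = 6
Lateness = C - d = 6 - 5
= 1


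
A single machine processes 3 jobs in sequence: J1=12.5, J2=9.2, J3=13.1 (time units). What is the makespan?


Sequential makespan: sum all processing times
= 12.5 + 9.2 + 13.1
= 34.8 time units


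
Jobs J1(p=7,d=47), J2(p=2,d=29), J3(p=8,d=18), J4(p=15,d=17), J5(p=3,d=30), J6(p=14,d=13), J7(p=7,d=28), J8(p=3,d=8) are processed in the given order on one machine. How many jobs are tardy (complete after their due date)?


Completion vs due date:
  J1: C=7, d=47 → on time
  J2: C=9, d=29 → on time
  J3: C=17, d=18 → on time
  J4: C=32, d=17 → TARDY
  J5: C=35, d=30 → TARDY
  J6: C=49, d=13 → TARDY
  J7: C=56, d=28 → TARDY
  J8: C=59, d=8 → TARDY
Tardy jobs: J4, J5, J6, J7, J8
Count = 5


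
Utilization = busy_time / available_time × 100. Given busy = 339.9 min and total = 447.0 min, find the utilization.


Utilization = busy / total × 100
= 339.9 / 447.0 × 100
= 76.0%


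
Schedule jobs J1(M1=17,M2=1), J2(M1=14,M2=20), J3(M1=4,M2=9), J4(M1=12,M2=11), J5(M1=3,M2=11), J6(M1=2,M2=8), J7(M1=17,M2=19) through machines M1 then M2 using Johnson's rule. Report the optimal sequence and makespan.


Johnson's rule:
Group 1 (M1≤M2, sort by M1): ['J6', 'J5', 'J3', 'J2', 'J7']
Group 2 (M1>M2, sort desc M2): ['J4', 'J1']
Sequence: J6 → J5 → J3 → J2 → J7 → J4 → J1
Makespan calculation:
  J6: M1 done=2, M2 done=10
  J5: M1 done=5, M2 done=21
  J3: M1 done=9, M2 done=30
  J2: M1 done=23, M2 done=50
  J7: M1 done=40, M2 done=69
  J4: M1 done=52, M2 done=80
  J1: M1 done=69, M2 done=81
= Sequence: J6 → J5 → J3 → J2 → J7 → J4 → J1, Makespan: 81


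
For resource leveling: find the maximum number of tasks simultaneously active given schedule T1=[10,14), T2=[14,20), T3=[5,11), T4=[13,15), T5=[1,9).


Check each time point for overlaps:
  t=5: 2 tasks active (T3, T5)
Max concurrent = 2


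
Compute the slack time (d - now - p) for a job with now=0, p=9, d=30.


Slack = due - current_time - processing
= 30 - 0 - 9
= 21


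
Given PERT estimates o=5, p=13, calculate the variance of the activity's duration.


σ² = ((p - o) / 6)² = (p - o)² / 36
= (13 - 5)² / 36
= 8² / 36
= 64 / 36
= 1.7778


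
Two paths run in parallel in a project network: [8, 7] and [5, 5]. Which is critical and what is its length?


Path A: 8 + 7 = 15
Path B: 5 + 5 = 10
Critical path = longest = max(15, 10)
= 15 (Path A)


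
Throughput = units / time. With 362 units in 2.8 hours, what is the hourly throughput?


Throughput = units / time
= 362 / 2.8
= 129.3 units/hour


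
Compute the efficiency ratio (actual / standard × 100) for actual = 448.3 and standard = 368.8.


Efficiency = (actual / standard) × 100
= (448.3 / 368.8) × 100
= 121.6%


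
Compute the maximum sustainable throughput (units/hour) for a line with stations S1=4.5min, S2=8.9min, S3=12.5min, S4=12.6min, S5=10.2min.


Bottleneck = longest station time
Station times: [4.5, 8.9, 12.5, 12.6, 10.2]
Max = 12.6 min
Rate = 60 / 12.6
= 4.76 units/hour (bottleneck: 12.6min)


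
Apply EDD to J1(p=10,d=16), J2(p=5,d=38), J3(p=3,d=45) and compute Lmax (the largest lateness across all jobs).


EDD order: J1 → J2 → J3
Completion and lateness:
  J1: C=10, d=16, L=10-16=-6
  J2: C=15, d=38, L=15-38=-23
  J3: C=18, d=45, L=18-45=-27
Lmax = max(-6, -23, -27)
= -6


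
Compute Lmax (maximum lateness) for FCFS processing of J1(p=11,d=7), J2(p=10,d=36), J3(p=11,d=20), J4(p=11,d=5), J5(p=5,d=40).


Lateness per job (L = C - d):
  J1: C=11, d=7, L=4
  J2: C=21, d=36, L=-15
  J3: C=32, d=20, L=12
  J4: C=43, d=5, L=38
  J5: C=48, d=40, L=8
Lmax = max(4, -15, 12, 38, 8)
= 38


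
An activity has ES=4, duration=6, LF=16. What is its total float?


EF = ES + duration = 4 + 6 = 10
LS = LF - duration = 16 - 6 = 10
Total Float = LF - EF = 16 - 10
(or LS - ES = 10 - 4)
= 6


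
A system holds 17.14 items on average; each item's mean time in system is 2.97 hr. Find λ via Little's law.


Little's law: L = λW → λ = L / W
= 17.14 / 2.97
= 5.77 per hour


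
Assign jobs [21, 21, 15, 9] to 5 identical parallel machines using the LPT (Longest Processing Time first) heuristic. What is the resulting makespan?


Jobs (LPT sorted): [21, 21, 15, 9]
Machines: 5
  J=21 → Machine 1 (load: 0+21=21)
  J=21 → Machine 2 (load: 0+21=21)
  J=15 → Machine 3 (load: 0+15=15)
  J=9 → Machine 4 (load: 0+9=9)
Machine loads: [21, 21, 15, 9, 0]
Makespan = max = 21 time units


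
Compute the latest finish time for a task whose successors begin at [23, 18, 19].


LF = min of all successor start times
Successors start at: [23, 18, 19]
LF = min(23, 18, 19)
= 18


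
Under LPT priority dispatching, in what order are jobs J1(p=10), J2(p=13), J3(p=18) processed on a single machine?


LPT: sort by longest processing time first
  J3: p=18
  J2: p=13
  J1: p=10
Order: J3 → J2 → J1


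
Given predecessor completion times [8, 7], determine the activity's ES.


ES = max of all predecessor completion times
Predecessors: [8, 7]
ES = max(8, 7)
= 8


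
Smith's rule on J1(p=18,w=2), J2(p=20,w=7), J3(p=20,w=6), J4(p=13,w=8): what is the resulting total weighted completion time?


WSPT order (by p/w): J4 → J2 → J3 → J1
  J4: C=13, w·C=8×13=104
  J2: C=33, w·C=7×33=231
  J3: C=53, w·C=6×53=318
  J1: C=71, w·C=2×71=142
Σ w·C = 795
= 795


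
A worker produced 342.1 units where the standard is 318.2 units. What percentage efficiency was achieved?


Efficiency = (actual / standard) × 100
= (342.1 / 318.2) × 100
= 107.5%
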